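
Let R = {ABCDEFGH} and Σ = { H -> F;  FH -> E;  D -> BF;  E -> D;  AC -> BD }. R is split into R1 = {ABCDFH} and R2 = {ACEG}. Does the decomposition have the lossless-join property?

Common attributes: R1 ∩ R2 = {AC}.
Closure of {AC}: AC → BD applies, adding BD; D → BF applies, adding F. So (AC)⁺ = {ABCDF}.
The closure contains neither all of R1 = {ABCDFH} nor all of R2 = {ACEG}, so the common attributes are not a superkey of either fragment. The join is lossy.

No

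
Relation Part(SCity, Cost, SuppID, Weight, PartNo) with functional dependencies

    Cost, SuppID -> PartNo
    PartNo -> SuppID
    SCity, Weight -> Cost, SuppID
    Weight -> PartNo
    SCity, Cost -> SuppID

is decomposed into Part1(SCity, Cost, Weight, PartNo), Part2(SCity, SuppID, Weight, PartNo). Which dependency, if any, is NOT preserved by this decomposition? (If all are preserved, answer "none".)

Check Cost, SuppID → PartNo: no single fragment contains all of {Cost, SuppID, PartNo}, and the restricted closure of {Cost, SuppID} across the fragments never reaches {PartNo}.
PartNo → SuppID is preserved.
SCity, Weight → Cost, SuppID is preserved.
Weight → PartNo is preserved.
SCity, Cost → SuppID is preserved.

Cost, SuppID -> PartNo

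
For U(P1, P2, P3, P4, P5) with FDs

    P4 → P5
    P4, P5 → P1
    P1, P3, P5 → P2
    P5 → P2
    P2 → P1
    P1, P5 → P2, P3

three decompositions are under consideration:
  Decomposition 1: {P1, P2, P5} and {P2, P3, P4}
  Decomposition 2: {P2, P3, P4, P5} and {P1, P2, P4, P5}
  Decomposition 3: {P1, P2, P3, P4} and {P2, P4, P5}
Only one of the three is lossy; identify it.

Decomposition 1: common = {P2}, closure = {P1, P2} → lossy.
Decomposition 2: common = {P2, P4, P5}, closure = {P1, P2, P3, P4, P5} → lossless.
Decomposition 3: common = {P2, P4}, closure = {P1, P2, P3, P4, P5} → lossless.

Decomposition 1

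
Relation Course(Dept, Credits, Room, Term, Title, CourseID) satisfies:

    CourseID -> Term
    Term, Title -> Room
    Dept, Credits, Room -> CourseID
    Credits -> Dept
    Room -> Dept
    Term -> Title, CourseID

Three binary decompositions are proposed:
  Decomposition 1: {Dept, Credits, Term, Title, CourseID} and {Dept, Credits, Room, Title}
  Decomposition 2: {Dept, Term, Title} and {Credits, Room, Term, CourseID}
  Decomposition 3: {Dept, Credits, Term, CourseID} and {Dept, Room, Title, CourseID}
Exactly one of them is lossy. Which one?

Decomposition 1

Decomposition 1: common = {Dept, Credits, Title}, closure = {Dept, Credits, Title} → lossy.
Decomposition 2: common = {Term}, closure = {Dept, Room, Term, Title, CourseID} → lossless.
Decomposition 3: common = {Dept, CourseID}, closure = {Dept, Room, Term, Title, CourseID} → lossless.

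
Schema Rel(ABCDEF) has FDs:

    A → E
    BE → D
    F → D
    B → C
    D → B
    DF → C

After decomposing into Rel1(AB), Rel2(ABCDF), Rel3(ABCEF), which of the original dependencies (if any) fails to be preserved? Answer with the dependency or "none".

BE → D

Check BE → D: no single fragment contains all of {BDE}, and the restricted closure of {BE} across the fragments never reaches {D}.
A → E is preserved.
F → D is preserved.
B → C is preserved.
D → B is preserved.
DF → C is preserved.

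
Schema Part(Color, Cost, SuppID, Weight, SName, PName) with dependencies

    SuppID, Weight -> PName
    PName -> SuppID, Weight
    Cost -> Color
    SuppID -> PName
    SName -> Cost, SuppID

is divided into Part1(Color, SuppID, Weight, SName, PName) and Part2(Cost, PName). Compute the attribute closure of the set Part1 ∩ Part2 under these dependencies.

SuppID, Weight, PName

Part1 ∩ Part2 = {PName}.
PName → SuppID, Weight applies, adding SuppID, Weight
Closure: {SuppID, Weight, PName}.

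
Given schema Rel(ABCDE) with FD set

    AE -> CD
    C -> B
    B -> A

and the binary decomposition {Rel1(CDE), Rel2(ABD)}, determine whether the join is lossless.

No

Common attributes: Rel1 ∩ Rel2 = {D}.
No dependency enlarges {D}, so (D)⁺ = {D}.
The closure contains neither all of Rel1 = {CDE} nor all of Rel2 = {ABD}, so the common attributes are not a superkey of either fragment. The join is lossy.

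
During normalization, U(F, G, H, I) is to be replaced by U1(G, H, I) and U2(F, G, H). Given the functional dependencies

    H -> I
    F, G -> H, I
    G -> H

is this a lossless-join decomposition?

Yes

Common attributes: U1 ∩ U2 = {G, H}.
Closure of {G, H}: H → I applies, adding I. So (G, H)⁺ = {G, H, I}.
This closure contains every attribute of U1, so U1 ∩ U2 → U1. The join is lossless.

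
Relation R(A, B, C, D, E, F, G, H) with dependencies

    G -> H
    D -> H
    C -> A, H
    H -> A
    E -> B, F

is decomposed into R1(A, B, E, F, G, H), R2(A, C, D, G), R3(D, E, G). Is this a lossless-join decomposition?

Chase test. Columns are A, B, C, D, E, F, G, H; row i has aⱼ where attribute j ∈ Ri, else bᵢⱼ.
Initial tableau (one row per fragment):
  row 1: a1 a2 b13 b14 a5 a6 a7 a8
  row 2: a1 b22 a3 a4 b25 b26 a7 b28
  row 3: b31 b32 b33 a4 a5 b36 a7 b38
Rows 1 and 2 agree on G; apply G→H and equate their H entries.
Rows 1 and 3 agree on G; apply G→H and equate their H entries.
Rows 1 and 3 agree on H; apply H→A and equate their A entries.
Rows 1 and 3 agree on E; apply E→B, F and equate their B, F entries.
No row becomes fully distinguished — the join is lossy.

No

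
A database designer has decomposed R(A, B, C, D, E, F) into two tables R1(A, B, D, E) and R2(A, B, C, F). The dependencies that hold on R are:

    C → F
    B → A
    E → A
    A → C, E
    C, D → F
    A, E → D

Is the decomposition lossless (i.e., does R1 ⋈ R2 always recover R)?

Common attributes: R1 ∩ R2 = {A, B}.
Closure of {A, B}: A → C, E applies, adding C, E; A, E → D applies, adding D; C → F applies, adding F. So (A, B)⁺ = {A, B, C, D, E, F}.
This closure contains every attribute of R1, so R1 ∩ R2 → R1. The join is lossless.

Yes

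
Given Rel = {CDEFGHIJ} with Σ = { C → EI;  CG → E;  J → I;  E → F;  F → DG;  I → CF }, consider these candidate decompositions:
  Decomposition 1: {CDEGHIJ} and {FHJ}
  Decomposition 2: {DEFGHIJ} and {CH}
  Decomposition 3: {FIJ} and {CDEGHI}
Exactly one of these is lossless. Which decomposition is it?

Decomposition 1

Decomposition 1: common = {HJ}, closure = {CDEFGHIJ} → lossless.
Decomposition 2: common = {H}, closure = {H} → lossy.
Decomposition 3: common = {I}, closure = {CDEFGI} → lossy.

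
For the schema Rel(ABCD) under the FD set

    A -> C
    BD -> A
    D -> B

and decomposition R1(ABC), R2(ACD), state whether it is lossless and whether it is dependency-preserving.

Lossless test: (AC)⁺ = {AC}, which is a superkey of neither fragment — lossy.
Dependency preservation: the restricted closure of {D} across the fragments never reaches {B}, so D → B cannot be enforced without a join — not preserved.

lossy and not dependency-preserving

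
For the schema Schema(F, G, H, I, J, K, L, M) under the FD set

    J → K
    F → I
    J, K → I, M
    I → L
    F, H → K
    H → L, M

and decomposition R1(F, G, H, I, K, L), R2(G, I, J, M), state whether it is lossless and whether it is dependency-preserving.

Lossless test: (G, I)⁺ = {G, I, L}, which is a superkey of neither fragment — lossy.
Dependency preservation: the restricted closure of {J} across the fragments never reaches {K}, so J → K cannot be enforced without a join — not preserved.

lossy and not dependency-preserving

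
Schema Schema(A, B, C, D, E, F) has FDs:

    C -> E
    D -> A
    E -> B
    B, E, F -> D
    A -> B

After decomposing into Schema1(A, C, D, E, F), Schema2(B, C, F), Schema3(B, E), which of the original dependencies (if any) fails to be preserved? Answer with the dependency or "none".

A -> B

Check A → B: no single fragment contains all of {A, B}, and the restricted closure of {A} across the fragments never reaches {B}.
C → E is preserved.
D → A is preserved.
E → B is preserved.
B, E, F → D is preserved.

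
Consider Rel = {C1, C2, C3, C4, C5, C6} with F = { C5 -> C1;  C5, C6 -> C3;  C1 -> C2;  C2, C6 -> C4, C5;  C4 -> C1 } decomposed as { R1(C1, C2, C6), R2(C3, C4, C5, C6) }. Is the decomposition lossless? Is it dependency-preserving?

Lossless test: (C6)⁺ = {C6}, which is a superkey of neither fragment — lossy.
Dependency preservation: the restricted closure of {C5} across the fragments never reaches {C1}, so C5 → C1 cannot be enforced without a join — not preserved.

lossy and not dependency-preserving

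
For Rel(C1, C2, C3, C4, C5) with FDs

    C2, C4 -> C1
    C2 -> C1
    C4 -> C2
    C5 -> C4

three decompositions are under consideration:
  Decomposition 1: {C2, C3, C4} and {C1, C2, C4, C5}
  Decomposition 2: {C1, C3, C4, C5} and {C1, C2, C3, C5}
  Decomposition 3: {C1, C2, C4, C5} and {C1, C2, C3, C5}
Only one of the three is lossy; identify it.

Decomposition 1: common = {C2, C4}, closure = {C1, C2, C4} → lossy.
Decomposition 2: common = {C1, C3, C5}, closure = {C1, C2, C3, C4, C5} → lossless.
Decomposition 3: common = {C1, C2, C5}, closure = {C1, C2, C4, C5} → lossless.

Decomposition 1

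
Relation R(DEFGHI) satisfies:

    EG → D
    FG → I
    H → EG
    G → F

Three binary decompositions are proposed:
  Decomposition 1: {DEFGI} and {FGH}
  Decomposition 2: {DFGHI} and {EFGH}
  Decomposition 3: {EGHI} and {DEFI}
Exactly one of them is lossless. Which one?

Decomposition 1: common = {FG}, closure = {FGI} → lossy.
Decomposition 2: common = {FGH}, closure = {DEFGHI} → lossless.
Decomposition 3: common = {EI}, closure = {EI} → lossy.

Decomposition 2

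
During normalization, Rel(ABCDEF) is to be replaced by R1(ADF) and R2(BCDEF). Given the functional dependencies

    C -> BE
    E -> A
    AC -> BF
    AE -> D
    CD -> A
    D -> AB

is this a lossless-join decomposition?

Yes

Common attributes: R1 ∩ R2 = {DF}.
Closure of {DF}: D → AB applies, adding AB. So (DF)⁺ = {ABDF}.
This closure contains every attribute of R1, so R1 ∩ R2 → R1. The join is lossless.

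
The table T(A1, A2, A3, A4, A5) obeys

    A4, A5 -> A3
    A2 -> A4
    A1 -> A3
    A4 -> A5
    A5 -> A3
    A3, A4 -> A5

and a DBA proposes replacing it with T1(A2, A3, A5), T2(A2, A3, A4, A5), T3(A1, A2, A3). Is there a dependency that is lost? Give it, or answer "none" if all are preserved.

none

A4, A5 → A3 lies within T2.
A2 → A4 lies within T2.
A1 → A3 lies within T3.
A4 → A5 lies within T2.
A5 → A3 lies within T1.
A3, A4 → A5 lies within T2.
Every dependency is enforceable on the fragments, so the decomposition is dependency-preserving.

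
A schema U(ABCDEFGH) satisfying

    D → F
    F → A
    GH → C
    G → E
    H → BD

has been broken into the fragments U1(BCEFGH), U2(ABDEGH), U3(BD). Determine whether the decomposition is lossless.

Chase test. Columns are ABCDEFGH; row i has aⱼ where attribute j ∈ Ui, else bᵢⱼ.
Initial tableau (one row per fragment):
  row 1: b11 a2 a3 b14 a5 a6 a7 a8
  row 2: a1 a2 b23 a4 a5 b26 a7 a8
  row 3: b31 a2 b33 a4 b35 b36 b37 b38
Rows 2 and 3 agree on D; apply D→F and equate their F entries.
Rows 2 and 3 agree on F; apply F→A and equate their A entries.
Rows 1 and 2 agree on GH; apply GH→C and equate their C entries.
Rows 1 and 2 agree on H; apply H→BD and equate their BD entries.
Rows 1 and 2 agree on D; apply D→F and equate their F entries.
Rows 1 and 2 agree on F; apply F→A and equate their A entries.
Row 1 is now all distinguished symbols — the join is lossless.

Yes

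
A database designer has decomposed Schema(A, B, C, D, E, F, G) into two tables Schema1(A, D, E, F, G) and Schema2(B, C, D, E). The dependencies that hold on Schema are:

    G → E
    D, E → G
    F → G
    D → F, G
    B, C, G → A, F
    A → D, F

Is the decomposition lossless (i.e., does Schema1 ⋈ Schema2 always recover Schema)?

Common attributes: Schema1 ∩ Schema2 = {D, E}.
Closure of {D, E}: D, E → G applies, adding G; D → F, G applies, adding F. So (D, E)⁺ = {D, E, F, G}.
The closure contains neither all of Schema1 = {A, D, E, F, G} nor all of Schema2 = {B, C, D, E}, so the common attributes are not a superkey of either fragment. The join is lossy.

No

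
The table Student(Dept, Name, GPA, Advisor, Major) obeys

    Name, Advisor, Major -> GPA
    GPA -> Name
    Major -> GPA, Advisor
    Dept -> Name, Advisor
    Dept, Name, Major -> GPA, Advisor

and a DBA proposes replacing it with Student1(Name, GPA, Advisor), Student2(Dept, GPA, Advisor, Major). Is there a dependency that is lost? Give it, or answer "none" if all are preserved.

Dept -> Name, Advisor

Check Dept → Name, Advisor: no single fragment contains all of {Dept, Name, Advisor}, and the restricted closure of {Dept} across the fragments never reaches {Name, Advisor}.
Name, Advisor, Major → GPA is preserved.
GPA → Name is preserved.
Major → GPA, Advisor is preserved.
Dept, Name, Major → GPA, Advisor is preserved.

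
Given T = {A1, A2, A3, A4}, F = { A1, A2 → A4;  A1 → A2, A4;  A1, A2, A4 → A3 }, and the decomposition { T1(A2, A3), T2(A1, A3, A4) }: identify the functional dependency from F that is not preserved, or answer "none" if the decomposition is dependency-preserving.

Check A1 → A2, A4: no single fragment contains all of {A1, A2, A4}, and the restricted closure of {A1} across the fragments never reaches {A2, A4}.
A1, A2 → A4 is preserved.
A1, A2, A4 → A3 is preserved.

A1 → A2, A4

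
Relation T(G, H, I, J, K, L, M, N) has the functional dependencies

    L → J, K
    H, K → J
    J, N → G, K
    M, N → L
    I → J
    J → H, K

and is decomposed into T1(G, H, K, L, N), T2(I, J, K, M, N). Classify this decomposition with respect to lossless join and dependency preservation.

Lossless test: (K, N)⁺ = {K, N}, which is a superkey of neither fragment — lossy.
Dependency preservation: the restricted closure of {L} across the fragments never reaches {J, K}, so L → J, K cannot be enforced without a join — not preserved.

lossy and not dependency-preserving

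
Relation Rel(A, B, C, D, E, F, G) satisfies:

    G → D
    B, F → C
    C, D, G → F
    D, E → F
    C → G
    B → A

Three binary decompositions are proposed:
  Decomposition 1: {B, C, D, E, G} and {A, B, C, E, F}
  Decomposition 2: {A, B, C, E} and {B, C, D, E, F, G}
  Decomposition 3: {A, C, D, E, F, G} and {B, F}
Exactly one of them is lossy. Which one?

Decomposition 1: common = {B, C, E}, closure = {A, B, C, D, E, F, G} → lossless.
Decomposition 2: common = {B, C, E}, closure = {A, B, C, D, E, F, G} → lossless.
Decomposition 3: common = {F}, closure = {F} → lossy.

Decomposition 3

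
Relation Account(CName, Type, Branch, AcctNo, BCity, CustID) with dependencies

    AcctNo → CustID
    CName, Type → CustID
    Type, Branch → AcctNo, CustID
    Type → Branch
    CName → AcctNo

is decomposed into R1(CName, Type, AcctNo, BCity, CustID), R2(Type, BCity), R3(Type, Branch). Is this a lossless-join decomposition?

Yes

Chase test. Columns are CName, Type, Branch, AcctNo, BCity, CustID; row i has aⱼ where attribute j ∈ Ri, else bᵢⱼ.
Initial tableau (one row per fragment):
  row 1: a1 a2 b13 a4 a5 a6
  row 2: b21 a2 b23 b24 a5 b26
  row 3: b31 a2 a3 b34 b35 b36
Rows 1 and 2 agree on Type; apply Type→Branch and equate their Branch entries.
Rows 1 and 3 agree on Type; apply Type→Branch and equate their Branch entries.
Rows 1 and 2 agree on Type, Branch; apply Type, Branch→AcctNo, CustID and equate their AcctNo, CustID entries.
Rows 1 and 3 agree on Type, Branch; apply Type, Branch→AcctNo, CustID and equate their AcctNo, CustID entries.
Row 1 is now all distinguished symbols — the join is lossless.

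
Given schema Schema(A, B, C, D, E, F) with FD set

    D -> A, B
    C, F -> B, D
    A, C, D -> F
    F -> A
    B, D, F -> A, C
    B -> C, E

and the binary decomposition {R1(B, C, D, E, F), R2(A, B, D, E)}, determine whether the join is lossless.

Common attributes: R1 ∩ R2 = {B, D, E}.
Closure of {B, D, E}: D → A, B applies, adding A; B → C, E applies, adding C; A, C, D → F applies, adding F. So (B, D, E)⁺ = {A, B, C, D, E, F}.
This closure contains every attribute of R1, so R1 ∩ R2 → R1. The join is lossless.

Yes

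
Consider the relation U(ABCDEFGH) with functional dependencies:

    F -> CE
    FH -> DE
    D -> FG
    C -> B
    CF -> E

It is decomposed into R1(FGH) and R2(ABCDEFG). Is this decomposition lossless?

Common attributes: R1 ∩ R2 = {FG}.
Closure of {FG}: F → CE applies, adding CE; C → B applies, adding B. So (FG)⁺ = {BCEFG}.
The closure contains neither all of R1 = {FGH} nor all of R2 = {ABCDEFG}, so the common attributes are not a superkey of either fragment. The join is lossy.

No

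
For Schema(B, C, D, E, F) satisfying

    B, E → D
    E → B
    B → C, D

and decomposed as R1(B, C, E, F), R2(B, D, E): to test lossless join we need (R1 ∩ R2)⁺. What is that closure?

R1 ∩ R2 = {B, E}.
B, E → D applies, adding D
B → C, D applies, adding C
Closure: {B, C, D, E}.

B, C, D, E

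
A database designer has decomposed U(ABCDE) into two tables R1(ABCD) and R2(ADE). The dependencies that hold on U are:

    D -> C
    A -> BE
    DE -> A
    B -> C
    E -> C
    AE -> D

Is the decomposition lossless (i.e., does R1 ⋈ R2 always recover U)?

Yes

Common attributes: R1 ∩ R2 = {AD}.
Closure of {AD}: D → C applies, adding C; A → BE applies, adding BE. So (AD)⁺ = {ABCDE}.
This closure contains every attribute of R1, so R1 ∩ R2 → R1. The join is lossless.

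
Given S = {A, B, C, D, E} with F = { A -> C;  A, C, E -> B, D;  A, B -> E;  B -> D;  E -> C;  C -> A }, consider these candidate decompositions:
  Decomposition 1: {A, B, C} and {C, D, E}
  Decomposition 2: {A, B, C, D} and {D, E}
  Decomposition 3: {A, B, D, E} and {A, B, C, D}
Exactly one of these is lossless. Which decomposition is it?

Decomposition 3

Decomposition 1: common = {C}, closure = {A, C} → lossy.
Decomposition 2: common = {D}, closure = {D} → lossy.
Decomposition 3: common = {A, B, D}, closure = {A, B, C, D, E} → lossless.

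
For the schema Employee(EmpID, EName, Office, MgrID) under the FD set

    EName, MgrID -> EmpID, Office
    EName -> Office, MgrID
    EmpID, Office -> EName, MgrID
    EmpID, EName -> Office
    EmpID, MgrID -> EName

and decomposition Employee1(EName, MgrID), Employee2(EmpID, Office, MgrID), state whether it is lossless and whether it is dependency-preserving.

Lossless test: (MgrID)⁺ = {MgrID}, which is a superkey of neither fragment — lossy.
Dependency preservation: the restricted closure of {EName, MgrID} across the fragments never reaches {EmpID, Office}, so EName, MgrID → EmpID, Office cannot be enforced without a join — not preserved.

lossy and not dependency-preserving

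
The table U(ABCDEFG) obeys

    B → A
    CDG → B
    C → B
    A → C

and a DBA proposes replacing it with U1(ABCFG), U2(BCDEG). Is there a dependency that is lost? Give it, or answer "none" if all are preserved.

B → A lies within U1.
CDG → B lies within U2.
C → B lies within U1.
A → C lies within U1.
Every dependency is enforceable on the fragments, so the decomposition is dependency-preserving.

none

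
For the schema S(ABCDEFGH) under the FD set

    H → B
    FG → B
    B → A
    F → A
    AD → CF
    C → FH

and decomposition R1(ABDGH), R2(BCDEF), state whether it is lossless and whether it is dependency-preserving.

Lossless test: (BD)⁺ = {ABCDFH}, which is a superkey of neither fragment — lossy.
Dependency preservation: the restricted closure of {FG} across the fragments never reaches {B}, so FG → B cannot be enforced without a join — not preserved.

lossy and not dependency-preserving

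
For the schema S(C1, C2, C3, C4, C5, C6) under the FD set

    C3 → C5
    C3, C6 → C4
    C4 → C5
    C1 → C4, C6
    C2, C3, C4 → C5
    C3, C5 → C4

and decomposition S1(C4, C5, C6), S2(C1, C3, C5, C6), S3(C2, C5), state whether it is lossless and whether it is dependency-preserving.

lossy and not dependency-preserving

Lossless test (chase): applying each FD to every pair of rows produces no changes in the tableau, so no row becomes fully distinguished — the join is lossy.
Dependency preservation: the restricted closure of {C3, C6} across the fragments never reaches {C4}, so C3, C6 → C4 cannot be enforced without a join — not preserved.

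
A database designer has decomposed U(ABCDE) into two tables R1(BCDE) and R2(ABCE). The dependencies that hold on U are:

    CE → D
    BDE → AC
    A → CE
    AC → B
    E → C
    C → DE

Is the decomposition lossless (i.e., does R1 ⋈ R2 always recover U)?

Common attributes: R1 ∩ R2 = {BCE}.
Closure of {BCE}: CE → D applies, adding D; BDE → AC applies, adding A. So (BCE)⁺ = {ABCDE}.
This closure contains every attribute of R1, so R1 ∩ R2 → R1. The join is lossless.

Yes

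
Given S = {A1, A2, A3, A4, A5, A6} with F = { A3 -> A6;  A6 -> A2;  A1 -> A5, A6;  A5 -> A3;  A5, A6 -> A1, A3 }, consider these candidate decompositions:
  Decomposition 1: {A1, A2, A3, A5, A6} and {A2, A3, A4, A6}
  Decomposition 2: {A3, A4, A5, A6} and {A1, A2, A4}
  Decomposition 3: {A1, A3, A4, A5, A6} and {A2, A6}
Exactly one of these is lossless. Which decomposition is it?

Decomposition 3

Decomposition 1: common = {A2, A3, A6}, closure = {A2, A3, A6} → lossy.
Decomposition 2: common = {A4}, closure = {A4} → lossy.
Decomposition 3: common = {A6}, closure = {A2, A6} → lossless.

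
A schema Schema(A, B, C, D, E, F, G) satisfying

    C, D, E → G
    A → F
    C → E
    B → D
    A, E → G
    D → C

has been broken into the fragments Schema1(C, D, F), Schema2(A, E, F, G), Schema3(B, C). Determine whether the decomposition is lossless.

No

Chase test. Columns are A, B, C, D, E, F, G; row i has aⱼ where attribute j ∈ Schemai, else bᵢⱼ.
Initial tableau (one row per fragment):
  row 1: b11 b12 a3 a4 b15 a6 b17
  row 2: a1 b22 b23 b24 a5 a6 a7
  row 3: b31 a2 a3 b34 b35 b36 b37
Rows 1 and 3 agree on C; apply C→E and equate their E entries.
No row becomes fully distinguished — the join is lossy.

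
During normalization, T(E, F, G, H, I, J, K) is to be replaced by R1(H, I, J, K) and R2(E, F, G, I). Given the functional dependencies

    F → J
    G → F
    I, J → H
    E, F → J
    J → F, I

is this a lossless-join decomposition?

No

Common attributes: R1 ∩ R2 = {I}.
No dependency enlarges {I}, so (I)⁺ = {I}.
The closure contains neither all of R1 = {H, I, J, K} nor all of R2 = {E, F, G, I}, so the common attributes are not a superkey of either fragment. The join is lossy.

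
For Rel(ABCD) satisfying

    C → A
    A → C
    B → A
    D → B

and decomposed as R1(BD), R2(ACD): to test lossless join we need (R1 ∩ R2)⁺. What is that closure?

ABCD

R1 ∩ R2 = {D}.
D → B applies, adding B
B → A applies, adding A
A → C applies, adding C
Closure: {ABCD}.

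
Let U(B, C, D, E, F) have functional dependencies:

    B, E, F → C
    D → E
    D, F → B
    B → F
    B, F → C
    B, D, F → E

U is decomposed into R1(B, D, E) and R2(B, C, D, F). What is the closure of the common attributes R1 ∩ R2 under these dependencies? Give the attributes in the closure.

B, C, D, E, F

R1 ∩ R2 = {B, D}.
D → E applies, adding E
B → F applies, adding F
B, F → C applies, adding C
Closure: {B, C, D, E, F}.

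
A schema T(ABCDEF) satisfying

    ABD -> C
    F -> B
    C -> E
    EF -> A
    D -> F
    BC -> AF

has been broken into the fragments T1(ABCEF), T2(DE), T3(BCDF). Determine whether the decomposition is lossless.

Yes

Chase test. Columns are ABCDEF; row i has aⱼ where attribute j ∈ Ti, else bᵢⱼ.
Initial tableau (one row per fragment):
  row 1: a1 a2 a3 b14 a5 a6
  row 2: b21 b22 b23 a4 a5 b26
  row 3: b31 a2 a3 a4 b35 a6
Rows 1 and 3 agree on C; apply C→E and equate their E entries.
Rows 1 and 3 agree on EF; apply EF→A and equate their A entries.
Rows 2 and 3 agree on D; apply D→F and equate their F entries.
Rows 1 and 2 agree on F; apply F→B and equate their B entries.
Rows 1 and 2 agree on EF; apply EF→A and equate their A entries.
Rows 2 and 3 agree on ABD; apply ABD→C and equate their C entries.
Row 2 is now all distinguished symbols — the join is lossless.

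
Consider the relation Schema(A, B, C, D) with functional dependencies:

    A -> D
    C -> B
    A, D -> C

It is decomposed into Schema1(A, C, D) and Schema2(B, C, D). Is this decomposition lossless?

Common attributes: Schema1 ∩ Schema2 = {C, D}.
Closure of {C, D}: C → B applies, adding B. So (C, D)⁺ = {B, C, D}.
This closure contains every attribute of Schema2, so Schema1 ∩ Schema2 → Schema2. The join is lossless.

Yes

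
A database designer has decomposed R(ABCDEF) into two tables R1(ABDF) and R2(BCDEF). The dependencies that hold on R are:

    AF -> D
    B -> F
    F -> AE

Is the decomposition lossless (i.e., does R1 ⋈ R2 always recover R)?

Yes

Common attributes: R1 ∩ R2 = {BDF}.
Closure of {BDF}: F → AE applies, adding AE. So (BDF)⁺ = {ABDEF}.
This closure contains every attribute of R1, so R1 ∩ R2 → R1. The join is lossless.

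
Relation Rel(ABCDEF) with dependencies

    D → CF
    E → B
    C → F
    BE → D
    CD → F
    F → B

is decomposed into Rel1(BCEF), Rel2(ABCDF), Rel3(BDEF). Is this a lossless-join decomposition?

No

Chase test. Columns are ABCDEF; row i has aⱼ where attribute j ∈ Reli, else bᵢⱼ.
Initial tableau (one row per fragment):
  row 1: b11 a2 a3 b14 a5 a6
  row 2: a1 a2 a3 a4 b25 a6
  row 3: b31 a2 b33 a4 a5 a6
Rows 2 and 3 agree on D; apply D→CF and equate their CF entries.
Rows 1 and 3 agree on BE; apply BE→D and equate their D entries.
No row becomes fully distinguished — the join is lossy.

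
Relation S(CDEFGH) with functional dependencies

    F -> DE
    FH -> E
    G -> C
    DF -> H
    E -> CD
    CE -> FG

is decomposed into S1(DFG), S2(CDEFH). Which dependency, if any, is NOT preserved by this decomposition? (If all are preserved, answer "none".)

G -> C

Check G → C: no single fragment contains all of {CG}, and the restricted closure of {G} across the fragments never reaches {C}.
F → DE is preserved.
FH → E is preserved.
DF → H is preserved.
E → CD is preserved.
CE → FG is preserved.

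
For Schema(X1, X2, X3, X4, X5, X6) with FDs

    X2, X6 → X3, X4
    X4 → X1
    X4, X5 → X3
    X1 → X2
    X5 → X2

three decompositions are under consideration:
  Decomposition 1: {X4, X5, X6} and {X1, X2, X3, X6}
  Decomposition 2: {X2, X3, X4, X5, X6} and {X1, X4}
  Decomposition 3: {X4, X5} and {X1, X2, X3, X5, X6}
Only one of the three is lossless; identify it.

Decomposition 1: common = {X6}, closure = {X6} → lossy.
Decomposition 2: common = {X4}, closure = {X1, X2, X4} → lossless.
Decomposition 3: common = {X5}, closure = {X2, X5} → lossy.

Decomposition 2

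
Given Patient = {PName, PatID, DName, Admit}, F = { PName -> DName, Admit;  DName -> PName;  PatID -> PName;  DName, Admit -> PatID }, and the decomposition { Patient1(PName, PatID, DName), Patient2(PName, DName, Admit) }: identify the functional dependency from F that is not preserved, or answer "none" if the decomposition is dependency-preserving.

none

PName → DName, Admit lies within Patient2.
DName → PName lies within Patient1.
PatID → PName lies within Patient1.
DName, Admit → PatID: restricted closure across fragments reaches PatID.
Every dependency is enforceable on the fragments, so the decomposition is dependency-preserving.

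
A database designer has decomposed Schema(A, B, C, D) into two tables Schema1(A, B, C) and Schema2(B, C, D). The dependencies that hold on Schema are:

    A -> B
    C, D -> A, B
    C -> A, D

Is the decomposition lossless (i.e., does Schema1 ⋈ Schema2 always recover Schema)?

Common attributes: Schema1 ∩ Schema2 = {B, C}.
Closure of {B, C}: C → A, D applies, adding A, D. So (B, C)⁺ = {A, B, C, D}.
This closure contains every attribute of Schema1, so Schema1 ∩ Schema2 → Schema1. The join is lossless.

Yes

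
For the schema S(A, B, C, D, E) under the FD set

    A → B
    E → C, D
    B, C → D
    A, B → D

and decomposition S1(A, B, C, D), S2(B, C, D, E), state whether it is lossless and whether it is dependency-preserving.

Lossless test: (B, C, D)⁺ = {B, C, D}, which is a superkey of neither fragment — lossy.
Dependency preservation: every FD's attributes lie within a single fragment, so each can be enforced locally — preserved.

lossy but dependency-preserving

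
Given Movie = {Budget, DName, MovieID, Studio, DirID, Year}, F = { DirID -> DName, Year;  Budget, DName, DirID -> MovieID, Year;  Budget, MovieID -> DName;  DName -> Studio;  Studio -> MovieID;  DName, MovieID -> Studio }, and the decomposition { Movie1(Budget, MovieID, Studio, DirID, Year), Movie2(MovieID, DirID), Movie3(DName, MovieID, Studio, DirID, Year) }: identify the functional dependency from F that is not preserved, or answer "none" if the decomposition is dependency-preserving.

Check Budget, MovieID → DName: no single fragment contains all of {Budget, DName, MovieID}, and the restricted closure of {Budget, MovieID} across the fragments never reaches {DName}.
DirID → DName, Year is preserved.
Budget, DName, DirID → MovieID, Year is preserved.
DName → Studio is preserved.
Studio → MovieID is preserved.
DName, MovieID → Studio is preserved.

Budget, MovieID -> DName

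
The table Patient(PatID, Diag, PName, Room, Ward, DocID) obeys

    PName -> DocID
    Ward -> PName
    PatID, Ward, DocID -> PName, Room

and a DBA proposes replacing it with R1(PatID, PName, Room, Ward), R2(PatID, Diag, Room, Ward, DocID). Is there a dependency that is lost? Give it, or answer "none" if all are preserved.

Check PName → DocID: no single fragment contains all of {PName, DocID}, and the restricted closure of {PName} across the fragments never reaches {DocID}.
Ward → PName is preserved.
PatID, Ward, DocID → PName, Room is preserved.

PName -> DocID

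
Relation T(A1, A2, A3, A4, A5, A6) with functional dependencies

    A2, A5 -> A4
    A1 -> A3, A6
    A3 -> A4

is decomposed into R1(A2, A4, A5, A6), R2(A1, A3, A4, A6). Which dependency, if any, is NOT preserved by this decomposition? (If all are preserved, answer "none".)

A2, A5 → A4 lies within R1.
A1 → A3, A6 lies within R2.
A3 → A4 lies within R2.
Every dependency is enforceable on the fragments, so the decomposition is dependency-preserving.

none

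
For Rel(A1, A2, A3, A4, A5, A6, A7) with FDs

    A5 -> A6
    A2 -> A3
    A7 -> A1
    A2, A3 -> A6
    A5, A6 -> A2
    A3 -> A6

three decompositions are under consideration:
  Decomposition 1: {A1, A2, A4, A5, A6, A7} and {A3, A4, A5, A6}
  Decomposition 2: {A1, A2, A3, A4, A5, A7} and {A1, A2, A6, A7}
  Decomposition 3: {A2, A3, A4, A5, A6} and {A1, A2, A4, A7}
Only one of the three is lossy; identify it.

Decomposition 1: common = {A4, A5, A6}, closure = {A2, A3, A4, A5, A6} → lossless.
Decomposition 2: common = {A1, A2, A7}, closure = {A1, A2, A3, A6, A7} → lossless.
Decomposition 3: common = {A2, A4}, closure = {A2, A3, A4, A6} → lossy.

Decomposition 3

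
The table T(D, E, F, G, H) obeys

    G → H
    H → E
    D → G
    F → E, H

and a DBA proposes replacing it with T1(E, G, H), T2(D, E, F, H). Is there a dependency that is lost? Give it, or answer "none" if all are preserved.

D → G

Check D → G: no single fragment contains all of {D, G}, and the restricted closure of {D} across the fragments never reaches {G}.
G → H is preserved.
H → E is preserved.
F → E, H is preserved.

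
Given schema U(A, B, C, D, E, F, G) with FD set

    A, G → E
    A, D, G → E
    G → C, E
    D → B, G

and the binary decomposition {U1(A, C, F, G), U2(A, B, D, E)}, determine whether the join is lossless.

No

Common attributes: U1 ∩ U2 = {A}.
No dependency enlarges {A}, so (A)⁺ = {A}.
The closure contains neither all of U1 = {A, C, F, G} nor all of U2 = {A, B, D, E}, so the common attributes are not a superkey of either fragment. The join is lossy.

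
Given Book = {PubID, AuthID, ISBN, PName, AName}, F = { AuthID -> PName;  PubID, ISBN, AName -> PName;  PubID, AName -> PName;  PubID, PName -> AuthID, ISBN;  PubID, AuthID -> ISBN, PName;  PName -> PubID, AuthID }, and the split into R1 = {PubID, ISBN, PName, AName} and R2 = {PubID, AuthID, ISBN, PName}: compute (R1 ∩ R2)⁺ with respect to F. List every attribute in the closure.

R1 ∩ R2 = {PubID, ISBN, PName}.
PubID, PName → AuthID, ISBN applies, adding AuthID
Closure: {PubID, AuthID, ISBN, PName}.

PubID, AuthID, ISBN, PName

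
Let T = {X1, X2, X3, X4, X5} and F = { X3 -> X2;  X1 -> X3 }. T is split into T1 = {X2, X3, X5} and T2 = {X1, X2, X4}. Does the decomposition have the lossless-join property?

Common attributes: T1 ∩ T2 = {X2}.
No dependency enlarges {X2}, so (X2)⁺ = {X2}.
The closure contains neither all of T1 = {X2, X3, X5} nor all of T2 = {X1, X2, X4}, so the common attributes are not a superkey of either fragment. The join is lossy.

No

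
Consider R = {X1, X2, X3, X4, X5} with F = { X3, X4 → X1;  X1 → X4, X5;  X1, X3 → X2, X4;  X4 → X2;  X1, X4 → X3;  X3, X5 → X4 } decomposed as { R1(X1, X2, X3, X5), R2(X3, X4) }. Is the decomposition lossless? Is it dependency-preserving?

lossy and not dependency-preserving

Lossless test: (X3)⁺ = {X3}, which is a superkey of neither fragment — lossy.
Dependency preservation: the restricted closure of {X3, X4} across the fragments never reaches {X1}, so X3, X4 → X1 cannot be enforced without a join — not preserved.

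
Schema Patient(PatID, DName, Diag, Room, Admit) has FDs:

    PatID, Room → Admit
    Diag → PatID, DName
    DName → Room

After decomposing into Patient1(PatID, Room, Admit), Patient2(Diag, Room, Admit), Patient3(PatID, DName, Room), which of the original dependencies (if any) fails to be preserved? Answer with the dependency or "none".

Check Diag → PatID, DName: no single fragment contains all of {PatID, DName, Diag}, and the restricted closure of {Diag} across the fragments never reaches {PatID, DName}.
PatID, Room → Admit is preserved.
DName → Room is preserved.

Diag → PatID, DName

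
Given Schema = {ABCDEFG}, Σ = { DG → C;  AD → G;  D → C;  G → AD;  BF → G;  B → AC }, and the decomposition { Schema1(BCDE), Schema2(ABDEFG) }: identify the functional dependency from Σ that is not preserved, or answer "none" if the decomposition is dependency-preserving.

DG → C: restricted closure across fragments reaches C.
AD → G lies within Schema2.
D → C lies within Schema1.
G → AD lies within Schema2.
BF → G lies within Schema2.
B → AC: restricted closure across fragments reaches AC.
Every dependency is enforceable on the fragments, so the decomposition is dependency-preserving.

none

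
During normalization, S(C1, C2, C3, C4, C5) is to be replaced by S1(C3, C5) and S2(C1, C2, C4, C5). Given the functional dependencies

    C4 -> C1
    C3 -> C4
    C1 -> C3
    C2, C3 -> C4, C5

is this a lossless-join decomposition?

No

Common attributes: S1 ∩ S2 = {C5}.
No dependency enlarges {C5}, so (C5)⁺ = {C5}.
The closure contains neither all of S1 = {C3, C5} nor all of S2 = {C1, C2, C4, C5}, so the common attributes are not a superkey of either fragment. The join is lossy.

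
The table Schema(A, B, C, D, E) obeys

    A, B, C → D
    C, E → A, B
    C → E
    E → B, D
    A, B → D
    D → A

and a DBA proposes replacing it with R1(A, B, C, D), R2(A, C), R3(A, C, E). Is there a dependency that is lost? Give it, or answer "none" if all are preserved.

Check E → B, D: no single fragment contains all of {B, D, E}, and the restricted closure of {E} across the fragments never reaches {B, D}.
A, B, C → D is preserved.
C, E → A, B is preserved.
C → E is preserved.
A, B → D is preserved.
D → A is preserved.

E → B, D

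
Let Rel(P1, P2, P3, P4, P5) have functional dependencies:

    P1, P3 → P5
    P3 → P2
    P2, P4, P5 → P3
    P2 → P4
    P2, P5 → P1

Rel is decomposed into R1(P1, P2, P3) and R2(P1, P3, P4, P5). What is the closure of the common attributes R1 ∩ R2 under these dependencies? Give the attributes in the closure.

P1, P2, P3, P4, P5

R1 ∩ R2 = {P1, P3}.
P1, P3 → P5 applies, adding P5
P3 → P2 applies, adding P2
P2 → P4 applies, adding P4
Closure: {P1, P2, P3, P4, P5}.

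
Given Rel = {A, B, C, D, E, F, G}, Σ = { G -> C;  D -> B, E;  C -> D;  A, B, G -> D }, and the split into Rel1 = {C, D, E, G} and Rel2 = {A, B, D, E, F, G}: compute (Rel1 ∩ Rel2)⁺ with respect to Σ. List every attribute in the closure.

B, C, D, E, G

Rel1 ∩ Rel2 = {D, E, G}.
G → C applies, adding C
D → B, E applies, adding B
Closure: {B, C, D, E, G}.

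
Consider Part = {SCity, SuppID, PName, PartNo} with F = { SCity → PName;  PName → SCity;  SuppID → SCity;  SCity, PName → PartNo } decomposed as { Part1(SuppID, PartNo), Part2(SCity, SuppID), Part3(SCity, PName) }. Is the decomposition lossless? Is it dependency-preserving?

lossless but not dependency-preserving

Lossless test (chase): Rows 2 and 3 agree on SCity; apply SCity→PName and equate their PName entries. Rows 1 and 2 agree on SuppID; apply SuppID→SCity and equate their SCity entries. Rows 2 and 3 agree on SCity, PName; apply SCity, PName→PartNo and equate their PartNo entries. Rows 1 and 2 agree on SCity; apply SCity→PName and equate their PName entries. Rows 1 and 2 agree on SCity, PName; apply SCity, PName→PartNo and equate their PartNo entries. Row 1 is now all distinguished symbols — the join is lossless.
Dependency preservation: the restricted closure of {SCity, PName} across the fragments never reaches {PartNo}, so SCity, PName → PartNo cannot be enforced without a join — not preserved.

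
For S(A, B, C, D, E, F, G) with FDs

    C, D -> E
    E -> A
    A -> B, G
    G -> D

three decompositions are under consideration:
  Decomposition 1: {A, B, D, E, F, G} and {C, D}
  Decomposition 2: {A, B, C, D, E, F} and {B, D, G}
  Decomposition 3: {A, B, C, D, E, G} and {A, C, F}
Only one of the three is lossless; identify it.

Decomposition 1: common = {D}, closure = {D} → lossy.
Decomposition 2: common = {B, D}, closure = {B, D} → lossy.
Decomposition 3: common = {A, C}, closure = {A, B, C, D, E, G} → lossless.

Decomposition 3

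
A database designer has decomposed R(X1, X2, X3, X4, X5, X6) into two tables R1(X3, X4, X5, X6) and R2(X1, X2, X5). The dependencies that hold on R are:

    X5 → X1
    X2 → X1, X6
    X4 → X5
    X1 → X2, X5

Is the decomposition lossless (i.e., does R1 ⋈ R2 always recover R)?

Common attributes: R1 ∩ R2 = {X5}.
Closure of {X5}: X5 → X1 applies, adding X1; X1 → X2, X5 applies, adding X2; X2 → X1, X6 applies, adding X6. So (X5)⁺ = {X1, X2, X5, X6}.
This closure contains every attribute of R2, so R1 ∩ R2 → R2. The join is lossless.

Yes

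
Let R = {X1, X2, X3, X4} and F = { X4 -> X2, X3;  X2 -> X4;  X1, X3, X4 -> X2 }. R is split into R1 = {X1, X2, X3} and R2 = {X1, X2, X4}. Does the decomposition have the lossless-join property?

Common attributes: R1 ∩ R2 = {X1, X2}.
Closure of {X1, X2}: X2 → X4 applies, adding X4; X4 → X2, X3 applies, adding X3. So (X1, X2)⁺ = {X1, X2, X3, X4}.
This closure contains every attribute of R1, so R1 ∩ R2 → R1. The join is lossless.

Yes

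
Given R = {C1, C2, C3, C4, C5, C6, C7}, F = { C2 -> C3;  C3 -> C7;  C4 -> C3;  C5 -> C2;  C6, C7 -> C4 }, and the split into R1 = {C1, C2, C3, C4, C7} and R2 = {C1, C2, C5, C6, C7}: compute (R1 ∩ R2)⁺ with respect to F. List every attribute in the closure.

R1 ∩ R2 = {C1, C2, C7}.
C2 → C3 applies, adding C3
Closure: {C1, C2, C3, C7}.

C1, C2, C3, C7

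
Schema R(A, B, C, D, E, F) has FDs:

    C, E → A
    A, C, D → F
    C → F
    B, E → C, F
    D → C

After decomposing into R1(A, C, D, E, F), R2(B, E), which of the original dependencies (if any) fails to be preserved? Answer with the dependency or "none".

Check B, E → C, F: no single fragment contains all of {B, C, E, F}, and the restricted closure of {B, E} across the fragments never reaches {C, F}.
C, E → A is preserved.
A, C, D → F is preserved.
C → F is preserved.
D → C is preserved.

B, E → C, F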